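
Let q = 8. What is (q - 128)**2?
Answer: 14400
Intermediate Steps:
(q - 128)**2 = (8 - 128)**2 = (-120)**2 = 14400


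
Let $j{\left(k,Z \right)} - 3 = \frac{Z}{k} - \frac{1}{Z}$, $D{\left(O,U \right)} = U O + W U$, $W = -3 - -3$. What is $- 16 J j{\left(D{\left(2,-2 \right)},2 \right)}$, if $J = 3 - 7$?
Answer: $128$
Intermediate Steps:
$W = 0$ ($W = -3 + 3 = 0$)
$D{\left(O,U \right)} = O U$ ($D{\left(O,U \right)} = U O + 0 U = O U + 0 = O U$)
$J = -4$ ($J = 3 - 7 = -4$)
$j{\left(k,Z \right)} = 3 - \frac{1}{Z} + \frac{Z}{k}$ ($j{\left(k,Z \right)} = 3 + \left(\frac{Z}{k} - \frac{1}{Z}\right) = 3 + \left(- \frac{1}{Z} + \frac{Z}{k}\right) = 3 - \frac{1}{Z} + \frac{Z}{k}$)
$- 16 J j{\left(D{\left(2,-2 \right)},2 \right)} = \left(-16\right) \left(-4\right) \left(3 - \frac{1}{2} + \frac{2}{2 \left(-2\right)}\right) = 64 \left(3 - \frac{1}{2} + \frac{2}{-4}\right) = 64 \left(3 - \frac{1}{2} + 2 \left(- \frac{1}{4}\right)\right) = 64 \left(3 - \frac{1}{2} - \frac{1}{2}\right) = 64 \cdot 2 = 128$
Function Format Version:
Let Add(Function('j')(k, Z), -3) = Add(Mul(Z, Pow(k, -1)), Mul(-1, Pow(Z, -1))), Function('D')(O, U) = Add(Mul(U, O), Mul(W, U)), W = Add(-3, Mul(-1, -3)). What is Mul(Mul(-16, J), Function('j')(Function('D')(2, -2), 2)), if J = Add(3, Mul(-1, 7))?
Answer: 128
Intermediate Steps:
W = 0 (W = Add(-3, 3) = 0)
Function('D')(O, U) = Mul(O, U) (Function('D')(O, U) = Add(Mul(U, O), Mul(0, U)) = Add(Mul(O, U), 0) = Mul(O, U))
J = -4 (J = Add(3, -7) = -4)
Function('j')(k, Z) = Add(3, Mul(-1, Pow(Z, -1)), Mul(Z, Pow(k, -1))) (Function('j')(k, Z) = Add(3, Add(Mul(Z, Pow(k, -1)), Mul(-1, Pow(Z, -1)))) = Add(3, Add(Mul(-1, Pow(Z, -1)), Mul(Z, Pow(k, -1)))) = Add(3, Mul(-1, Pow(Z, -1)), Mul(Z, Pow(k, -1))))
Mul(Mul(-16, J), Function('j')(Function('D')(2, -2), 2)) = Mul(Mul(-16, -4), Add(3, Mul(-1, Pow(2, -1)), Mul(2, Pow(Mul(2, -2), -1)))) = Mul(64, Add(3, Mul(-1, Rational(1, 2)), Mul(2, Pow(-4, -1)))) = Mul(64, Add(3, Rational(-1, 2), Mul(2, Rational(-1, 4)))) = Mul(64, Add(3, Rational(-1, 2), Rational(-1, 2))) = Mul(64, 2) = 128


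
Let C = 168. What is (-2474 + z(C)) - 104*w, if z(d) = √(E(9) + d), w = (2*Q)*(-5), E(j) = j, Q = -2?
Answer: -4554 + √177 ≈ -4540.7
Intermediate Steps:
w = 20 (w = (2*(-2))*(-5) = -4*(-5) = 20)
z(d) = √(9 + d)
(-2474 + z(C)) - 104*w = (-2474 + √(9 + 168)) - 104*20 = (-2474 + √177) - 2080 = -4554 + √177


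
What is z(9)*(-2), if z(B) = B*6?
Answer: -108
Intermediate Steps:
z(B) = 6*B
z(9)*(-2) = (6*9)*(-2) = 54*(-2) = -108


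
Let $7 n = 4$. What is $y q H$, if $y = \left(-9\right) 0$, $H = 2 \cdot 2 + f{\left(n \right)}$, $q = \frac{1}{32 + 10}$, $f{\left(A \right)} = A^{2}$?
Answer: $0$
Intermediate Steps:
$n = \frac{4}{7}$ ($n = \frac{1}{7} \cdot 4 = \frac{4}{7} \approx 0.57143$)
$q = \frac{1}{42} \approx 0.02381$
$H = \frac{212}{49}$ ($H = 2 \cdot 2 + \left(\frac{4}{7}\right)^{2} = 4 + \frac{16}{49} = \frac{212}{49} \approx 4.3265$)
$y = 0$
$y q H = 0 \cdot \frac{1}{42} \cdot \frac{212}{49} = 0 \cdot \frac{212}{49} = 0$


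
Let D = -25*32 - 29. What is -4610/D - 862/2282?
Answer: 4902711/945889 ≈ 5.1832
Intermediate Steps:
D = -829 (D = -800 - 29 = -829)
-4610/D - 862/2282 = -4610/(-829) - 862/2282 = -4610*(-1/829) - 862*1/2282 = 4610/829 - 431/1141 = 4902711/945889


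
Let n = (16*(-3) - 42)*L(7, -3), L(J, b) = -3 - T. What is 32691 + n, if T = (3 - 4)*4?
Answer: 32601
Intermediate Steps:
T = -4 (T = -1*4 = -4)
L(J, b) = 1 (L(J, b) = -3 - 1*(-4) = -3 + 4 = 1)
n = -90 (n = (16*(-3) - 42)*1 = (-48 - 42)*1 = -90*1 = -90)
32691 + n = 32691 - 90 = 32601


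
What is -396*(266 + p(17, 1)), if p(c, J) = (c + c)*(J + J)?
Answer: -132264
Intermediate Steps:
p(c, J) = 4*J*c (p(c, J) = (2*c)*(2*J) = 4*J*c)
-396*(266 + p(17, 1)) = -396*(266 + 4*1*17) = -396*(266 + 68) = -396*334 = -132264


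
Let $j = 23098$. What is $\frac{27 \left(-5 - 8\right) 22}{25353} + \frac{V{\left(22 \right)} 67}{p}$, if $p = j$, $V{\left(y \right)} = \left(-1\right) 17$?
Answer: $- \frac{7675549}{21689022} \approx -0.35389$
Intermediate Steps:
$V{\left(y \right)} = -17$
$p = 23098$
$\frac{27 \left(-5 - 8\right) 22}{25353} + \frac{V{\left(22 \right)} 67}{p} = \frac{27 \left(-5 - 8\right) 22}{25353} + \frac{\left(-17\right) 67}{23098} = 27 \left(-13\right) 22 \cdot \frac{1}{25353} - \frac{1139}{23098} = \left(-351\right) 22 \cdot \frac{1}{25353} - \frac{1139}{23098} = \left(-7722\right) \frac{1}{25353} - \frac{1139}{23098} = - \frac{286}{939} - \frac{1139}{23098} = - \frac{7675549}{21689022}$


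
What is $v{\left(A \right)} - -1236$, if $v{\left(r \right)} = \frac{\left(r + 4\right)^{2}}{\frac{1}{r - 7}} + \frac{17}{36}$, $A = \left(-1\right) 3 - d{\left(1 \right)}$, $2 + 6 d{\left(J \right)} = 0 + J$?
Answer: $\frac{264187}{216} \approx 1223.1$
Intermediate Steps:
$d{\left(J \right)} = - \frac{1}{3} + \frac{J}{6}$ ($d{\left(J \right)} = - \frac{1}{3} + \frac{0 + J}{6} = - \frac{1}{3} + \frac{J}{6}$)
$A = - \frac{17}{6}$ ($A = \left(-1\right) 3 - \left(- \frac{1}{3} + \frac{1}{6} \cdot 1\right) = -3 - \left(- \frac{1}{3} + \frac{1}{6}\right) = -3 - - \frac{1}{6} = -3 + \frac{1}{6} = - \frac{17}{6} \approx -2.8333$)
$v{\left(r \right)} = \frac{17}{36} + \left(4 + r\right)^{2} \left(-7 + r\right)$ ($v{\left(r \right)} = \frac{\left(4 + r\right)^{2}}{\frac{1}{-7 + r}} + 17 \cdot \frac{1}{36} = \left(4 + r\right)^{2} \left(-7 + r\right) + \frac{17}{36} = \frac{17}{36} + \left(4 + r\right)^{2} \left(-7 + r\right)$)
$v{\left(A \right)} - -1236 = \left(- \frac{4015}{36} + \left(- \frac{17}{6}\right)^{2} + \left(- \frac{17}{6}\right)^{3} - - \frac{340}{3}\right) - -1236 = \left(- \frac{4015}{36} + \frac{289}{36} - \frac{4913}{216} + \frac{340}{3}\right) + 1236 = - \frac{2789}{216} + 1236 = \frac{264187}{216}$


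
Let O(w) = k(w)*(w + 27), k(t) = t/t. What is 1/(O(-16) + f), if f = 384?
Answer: 1/395 ≈ 0.0025316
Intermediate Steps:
k(t) = 1
O(w) = 27 + w (O(w) = 1*(w + 27) = 1*(27 + w) = 27 + w)
1/(O(-16) + f) = 1/((27 - 16) + 384) = 1/(11 + 384) = 1/395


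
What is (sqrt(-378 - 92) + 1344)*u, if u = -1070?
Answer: -1438080 - 1070*I*sqrt(470) ≈ -1.4381e+6 - 23197.0*I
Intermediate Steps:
(sqrt(-378 - 92) + 1344)*u = (sqrt(-378 - 92) + 1344)*(-1070) = (sqrt(-470) + 1344)*(-1070) = (I*sqrt(470) + 1344)*(-1070) = (1344 + I*sqrt(470))*(-1070) = -1438080 - 1070*I*sqrt(470)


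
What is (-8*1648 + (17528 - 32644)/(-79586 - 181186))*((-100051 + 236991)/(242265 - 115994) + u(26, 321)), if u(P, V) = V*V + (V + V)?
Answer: -11252835458514293189/8231985303 ≈ -1.3670e+9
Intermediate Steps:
u(P, V) = V**2 + 2*V
(-8*1648 + (17528 - 32644)/(-79586 - 181186))*((-100051 + 236991)/(242265 - 115994) + u(26, 321)) = (-8*1648 + (17528 - 32644)/(-79586 - 181186))*((-100051 + 236991)/(242265 - 115994) + 321*(2 + 321)) = (-13184 - 15116/(-260772))*(136940/126271 + 321*323) = (-13184 - 15116*(-1/260772))*(136940*(1/126271) + 103683) = (-13184 + 3779/65193)*(136940/126271 + 103683) = -859500733/65193*13092293033/126271 = -11252835458514293189/8231985303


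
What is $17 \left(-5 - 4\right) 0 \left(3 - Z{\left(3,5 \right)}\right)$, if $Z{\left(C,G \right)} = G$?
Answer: $0$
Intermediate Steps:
$17 \left(-5 - 4\right) 0 \left(3 - Z{\left(3,5 \right)}\right) = 17 \left(-5 - 4\right) 0 \left(3 - 5\right) = 17 \left(\left(-9\right) 0\right) \left(3 - 5\right) = 17 \cdot 0 \left(-2\right) = 0 \left(-2\right) = 0$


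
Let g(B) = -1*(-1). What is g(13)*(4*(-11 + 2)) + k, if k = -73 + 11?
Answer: -98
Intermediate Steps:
g(B) = 1
k = -62
g(13)*(4*(-11 + 2)) + k = 1*(4*(-11 + 2)) - 62 = 1*(4*(-9)) - 62 = 1*(-36) - 62 = -36 - 62 = -98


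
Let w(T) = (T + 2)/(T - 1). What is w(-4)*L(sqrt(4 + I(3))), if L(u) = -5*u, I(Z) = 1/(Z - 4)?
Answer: -2*sqrt(3) ≈ -3.4641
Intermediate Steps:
I(Z) = 1/(-4 + Z)
w(T) = (2 + T)/(-1 + T)
w(-4)*L(sqrt(4 + I(3))) = ((2 - 4)/(-1 - 4))*(-5*sqrt(4 + 1/(-4 + 3))) = (-2/(-5))*(-5*sqrt(4 + 1/(-1))) = (-1/5*(-2))*(-5*sqrt(4 - 1)) = 2*(-5*sqrt(3))/5 = -2*sqrt(3)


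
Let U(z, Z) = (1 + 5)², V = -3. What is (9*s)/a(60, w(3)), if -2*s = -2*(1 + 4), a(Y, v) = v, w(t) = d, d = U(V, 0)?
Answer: 5/4 ≈ 1.2500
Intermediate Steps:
U(z, Z) = 36 (U(z, Z) = 6² = 36)
d = 36
w(t) = 36
s = 5 (s = -(-1)*(1 + 4) = -(-1)*5 = -½*(-10) = 5)
(9*s)/a(60, w(3)) = (9*5)/36 = 45*(1/36) = 5/4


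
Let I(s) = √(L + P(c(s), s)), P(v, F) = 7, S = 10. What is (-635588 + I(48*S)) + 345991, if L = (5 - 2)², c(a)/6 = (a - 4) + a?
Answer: -289593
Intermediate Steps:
c(a) = -24 + 12*a (c(a) = 6*((a - 4) + a) = 6*((-4 + a) + a) = 6*(-4 + 2*a) = -24 + 12*a)
L = 9 (L = 3² = 9)
I(s) = 4 (I(s) = √(9 + 7) = √16 = 4)
(-635588 + I(48*S)) + 345991 = (-635588 + 4) + 345991 = -635584 + 345991 = -289593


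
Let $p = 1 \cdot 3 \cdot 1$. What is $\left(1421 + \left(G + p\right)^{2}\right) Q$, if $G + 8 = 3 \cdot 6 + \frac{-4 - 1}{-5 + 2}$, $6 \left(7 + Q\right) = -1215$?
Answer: $- \frac{6169775}{18} \approx -3.4277 \cdot 10^{5}$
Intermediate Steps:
$p = 3$ ($p = 3 \cdot 1 = 3$)
$Q = - \frac{419}{2}$ ($Q = -7 + \frac{1}{6} \left(-1215\right) = -7 - \frac{405}{2} = - \frac{419}{2} \approx -209.5$)
$G = \frac{35}{3}$ ($G = -8 + \left(3 \cdot 6 + \frac{-4 - 1}{-5 + 2}\right) = -8 + \left(18 - \frac{5}{-3}\right) = -8 + \left(18 - - \frac{5}{3}\right) = -8 + \left(18 + \frac{5}{3}\right) = -8 + \frac{59}{3} = \frac{35}{3} \approx 11.667$)
$\left(1421 + \left(G + p\right)^{2}\right) Q = \left(1421 + \left(\frac{35}{3} + 3\right)^{2}\right) \left(- \frac{419}{2}\right) = \left(1421 + \left(\frac{44}{3}\right)^{2}\right) \left(- \frac{419}{2}\right) = \left(1421 + \frac{1936}{9}\right) \left(- \frac{419}{2}\right) = \frac{14725}{9} \left(- \frac{419}{2}\right) = - \frac{6169775}{18}$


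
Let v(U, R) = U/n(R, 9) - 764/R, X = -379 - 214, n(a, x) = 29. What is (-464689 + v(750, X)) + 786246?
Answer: 5530282635/17197 ≈ 3.2158e+5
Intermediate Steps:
X = -593
v(U, R) = -764/R + U/29 (v(U, R) = U/29 - 764/R = -764/R + U/29)
(-464689 + v(750, X)) + 786246 = (-464689 + (-764/(-593) + (1/29)*750)) + 786246 = (-464689 + (-764*(-1/593) + 750/29)) + 786246 = (-464689 + (764/593 + 750/29)) + 786246 = (-464689 + 466906/17197) + 786246 = -7990789827/17197 + 786246 = 5530282635/17197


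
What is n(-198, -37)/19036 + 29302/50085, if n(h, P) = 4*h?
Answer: 18504484/34050645 ≈ 0.54344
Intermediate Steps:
n(-198, -37)/19036 + 29302/50085 = (4*(-198))/19036 + 29302/50085 = -792*1/19036 + 29302*(1/50085) = -198/4759 + 4186/7155 = 18504484/34050645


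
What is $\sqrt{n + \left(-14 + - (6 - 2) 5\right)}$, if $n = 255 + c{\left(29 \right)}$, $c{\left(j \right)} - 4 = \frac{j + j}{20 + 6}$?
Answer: $\frac{\sqrt{38402}}{13} \approx 15.074$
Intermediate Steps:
$c{\left(j \right)} = 4 + \frac{j}{13}$ ($c{\left(j \right)} = 4 + \frac{j + j}{20 + 6} = 4 + \frac{2 j}{26} = 4 + 2 j \frac{1}{26} = 4 + \frac{j}{13}$)
$n = \frac{3396}{13}$ ($n = 255 + \left(4 + \frac{1}{13} \cdot 29\right) = 255 + \left(4 + \frac{29}{13}\right) = 255 + \frac{81}{13} = \frac{3396}{13} \approx 261.23$)
$\sqrt{n + \left(-14 + - (6 - 2) 5\right)} = \sqrt{\frac{3396}{13} + \left(-14 + - (6 - 2) 5\right)} = \sqrt{\frac{3396}{13} + \left(-14 + \left(-1\right) 4 \cdot 5\right)} = \sqrt{\frac{3396}{13} - 34} = \sqrt{\frac{2954}{13}} = \frac{\sqrt{38402}}{13}$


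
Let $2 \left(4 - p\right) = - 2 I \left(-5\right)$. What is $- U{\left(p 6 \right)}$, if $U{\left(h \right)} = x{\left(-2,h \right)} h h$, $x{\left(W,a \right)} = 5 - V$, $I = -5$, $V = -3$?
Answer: $-242208$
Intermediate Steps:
$p = 29$ ($p = 4 - \frac{\left(-2\right) \left(-5\right) \left(-5\right)}{2} = 4 - \frac{10 \left(-5\right)}{2} = 4 - -25 = 4 + 25 = 29$)
$x{\left(W,a \right)} = 8$ ($x{\left(W,a \right)} = 5 - -3 = 5 + 3 = 8$)
$U{\left(h \right)} = 8 h^{2}$ ($U{\left(h \right)} = 8 h h = 8 h^{2}$)
$- U{\left(p 6 \right)} = - 8 \left(29 \cdot 6\right)^{2} = - 8 \cdot 174^{2} = - 8 \cdot 30276 = \left(-1\right) 242208 = -242208$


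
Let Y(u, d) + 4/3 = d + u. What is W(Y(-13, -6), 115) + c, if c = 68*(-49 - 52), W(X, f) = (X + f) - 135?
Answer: -20725/3 ≈ -6908.3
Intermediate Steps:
Y(u, d) = -4/3 + d + u (Y(u, d) = -4/3 + (d + u) = -4/3 + d + u)
W(X, f) = -135 + X + f
c = -6868 (c = 68*(-101) = -6868)
W(Y(-13, -6), 115) + c = (-135 + (-4/3 - 6 - 13) + 115) - 6868 = (-135 - 61/3 + 115) - 6868 = -121/3 - 6868 = -20725/3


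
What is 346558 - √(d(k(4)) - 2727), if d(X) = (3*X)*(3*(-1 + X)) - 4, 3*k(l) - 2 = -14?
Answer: 346558 - I*√2551 ≈ 3.4656e+5 - 50.507*I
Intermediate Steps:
k(l) = -4 (k(l) = ⅔ + (⅓)*(-14) = ⅔ - 14/3 = -4)
d(X) = -4 + 3*X*(-3 + 3*X) (d(X) = (3*X)*(-3 + 3*X) - 4 = 3*X*(-3 + 3*X) - 4 = -4 + 3*X*(-3 + 3*X))
346558 - √(d(k(4)) - 2727) = 346558 - √((-4 - 9*(-4) + 9*(-4)²) - 2727) = 346558 - √((-4 + 36 + 9*16) - 2727) = 346558 - √((-4 + 36 + 144) - 2727) = 346558 - √(176 - 2727) = 346558 - √(-2551) = 346558 - I*√2551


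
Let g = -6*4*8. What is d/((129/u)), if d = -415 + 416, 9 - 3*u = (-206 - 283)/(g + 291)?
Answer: 460/12771 ≈ 0.036019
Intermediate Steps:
g = -192 (g = -24*8 = -192)
u = 460/99 (u = 3 - (-206 - 283)/(3*(-192 + 291)) = 3 - (-163)/99 = 3 - ⅓*(-163/33) = 3 + 163/99 = 460/99 ≈ 4.6465)
d = 1
d/((129/u)) = 1/(129/(460/99)) = 1/(129*(99/460)) = 1/(12771/460) = 1*(460/12771) = 460/12771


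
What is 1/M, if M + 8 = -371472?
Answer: -1/371480 ≈ -2.6919e-6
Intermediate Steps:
M = -371480 (M = -8 - 371472 = -371480)
1/M = 1/(-371480) = -1/371480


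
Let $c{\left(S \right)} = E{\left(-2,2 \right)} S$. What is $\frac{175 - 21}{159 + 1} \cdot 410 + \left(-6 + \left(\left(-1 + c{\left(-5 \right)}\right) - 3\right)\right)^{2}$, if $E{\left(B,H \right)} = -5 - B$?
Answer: $\frac{3357}{8} \approx 419.63$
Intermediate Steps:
$c{\left(S \right)} = - 3 S$ ($c{\left(S \right)} = \left(-5 - -2\right) S = \left(-5 + 2\right) S = - 3 S$)
$\frac{175 - 21}{159 + 1} \cdot 410 + \left(-6 + \left(\left(-1 + c{\left(-5 \right)}\right) - 3\right)\right)^{2} = \frac{175 - 21}{159 + 1} \cdot 410 + \left(-6 - -11\right)^{2} = \frac{154}{160} \cdot 410 + \left(-6 + \left(\left(-1 + 15\right) - 3\right)\right)^{2} = 154 \cdot \frac{1}{160} \cdot 410 + \left(-6 + \left(14 - 3\right)\right)^{2} = \frac{77}{80} \cdot 410 + \left(-6 + 11\right)^{2} = \frac{3157}{8} + 5^{2} = \frac{3157}{8} + 25 = \frac{3357}{8}$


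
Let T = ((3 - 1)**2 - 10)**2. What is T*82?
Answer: 2952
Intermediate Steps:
T = 36 (T = (2**2 - 10)**2 = (4 - 10)**2 = (-6)**2 = 36)
T*82 = 36*82 = 2952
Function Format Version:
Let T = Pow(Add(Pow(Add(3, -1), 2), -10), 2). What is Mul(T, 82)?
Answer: 2952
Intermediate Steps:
T = 36 (T = Pow(Add(Pow(2, 2), -10), 2) = Pow(Add(4, -10), 2) = Pow(-6, 2) = 36)
Mul(T, 82) = Mul(36, 82) = 2952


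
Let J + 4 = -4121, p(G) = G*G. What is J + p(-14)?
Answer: -3929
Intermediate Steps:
p(G) = G²
J = -4125 (J = -4 - 4121 = -4125)
J + p(-14) = -4125 + (-14)² = -4125 + 196 = -3929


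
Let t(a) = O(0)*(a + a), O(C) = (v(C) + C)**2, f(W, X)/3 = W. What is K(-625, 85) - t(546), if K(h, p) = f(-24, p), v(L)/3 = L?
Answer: -72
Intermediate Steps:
f(W, X) = 3*W
v(L) = 3*L
O(C) = 16*C**2 (O(C) = (3*C + C)**2 = (4*C)**2 = 16*C**2)
K(h, p) = -72 (K(h, p) = 3*(-24) = -72)
t(a) = 0 (t(a) = (16*0**2)*(a + a) = (16*0)*(2*a) = 0*(2*a) = 0)
K(-625, 85) - t(546) = -72 - 1*0 = -72 + 0 = -72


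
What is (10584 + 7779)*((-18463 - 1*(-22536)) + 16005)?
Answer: 368692314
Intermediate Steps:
(10584 + 7779)*((-18463 - 1*(-22536)) + 16005) = 18363*((-18463 + 22536) + 16005) = 18363*(4073 + 16005) = 18363*20078 = 368692314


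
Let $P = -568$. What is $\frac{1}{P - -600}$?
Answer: $\frac{1}{32} \approx 0.03125$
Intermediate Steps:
$\frac{1}{P - -600} = \frac{1}{-568 - -600} = \frac{1}{-568 + 600} = \frac{1}{32}$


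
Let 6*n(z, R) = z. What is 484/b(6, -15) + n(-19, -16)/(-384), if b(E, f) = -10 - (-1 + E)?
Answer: -371617/11520 ≈ -32.258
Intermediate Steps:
n(z, R) = z/6
b(E, f) = -9 - E (b(E, f) = -10 + (1 - E) = -9 - E)
484/b(6, -15) + n(-19, -16)/(-384) = 484/(-9 - 1*6) + ((⅙)*(-19))/(-384) = 484/(-9 - 6) - 19/6*(-1/384) = 484/(-15) + 19/2304 = 484*(-1/15) + 19/2304 = -484/15 + 19/2304 = -371617/11520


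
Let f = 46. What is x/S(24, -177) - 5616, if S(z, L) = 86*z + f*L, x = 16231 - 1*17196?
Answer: -34133083/6078 ≈ -5615.8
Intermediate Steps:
x = -965 (x = 16231 - 17196 = -965)
S(z, L) = 46*L + 86*z (S(z, L) = 86*z + 46*L = 46*L + 86*z)
x/S(24, -177) - 5616 = -965/(46*(-177) + 86*24) - 5616 = -965/(-8142 + 2064) - 5616 = -965/(-6078) - 5616 = -965*(-1/6078) - 5616 = 965/6078 - 5616 = -34133083/6078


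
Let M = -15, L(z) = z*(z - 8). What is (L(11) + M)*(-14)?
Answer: -252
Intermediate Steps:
L(z) = z*(-8 + z)
(L(11) + M)*(-14) = (11*(-8 + 11) - 15)*(-14) = (11*3 - 15)*(-14) = (33 - 15)*(-14) = 18*(-14) = -252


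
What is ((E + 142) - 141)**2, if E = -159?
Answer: 24964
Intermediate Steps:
((E + 142) - 141)**2 = ((-159 + 142) - 141)**2 = (-17 - 141)**2 = (-158)**2 = 24964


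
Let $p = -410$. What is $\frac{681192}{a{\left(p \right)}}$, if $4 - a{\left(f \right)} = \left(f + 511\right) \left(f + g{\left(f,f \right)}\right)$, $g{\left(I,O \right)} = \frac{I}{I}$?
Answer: $\frac{227064}{13771} \approx 16.489$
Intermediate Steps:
$g{\left(I,O \right)} = 1$
$a{\left(f \right)} = 4 - \left(1 + f\right) \left(511 + f\right)$ ($a{\left(f \right)} = 4 - \left(f + 511\right) \left(f + 1\right) = 4 - \left(511 + f\right) \left(1 + f\right) = 4 - \left(1 + f\right) \left(511 + f\right)$)
$\frac{681192}{a{\left(p \right)}} = \frac{681192}{-507 - \left(-410\right)^{2} - -209920} = \frac{681192}{-507 - 168100 + 209920} = \frac{681192}{41313} = 681192 \cdot \frac{1}{41313} = \frac{227064}{13771}$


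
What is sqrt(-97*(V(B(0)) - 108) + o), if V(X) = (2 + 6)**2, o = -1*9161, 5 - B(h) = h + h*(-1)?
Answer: I*sqrt(4893) ≈ 69.95*I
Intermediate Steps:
B(h) = 5 (B(h) = 5 - (h + h*(-1)) = 5 - (h - h) = 5 - 1*0 = 5 + 0 = 5)
o = -9161
V(X) = 64 (V(X) = 8**2 = 64)
sqrt(-97*(V(B(0)) - 108) + o) = sqrt(-97*(64 - 108) - 9161) = sqrt(-97*(-44) - 9161) = sqrt(4268 - 9161) = sqrt(-4893) = I*sqrt(4893)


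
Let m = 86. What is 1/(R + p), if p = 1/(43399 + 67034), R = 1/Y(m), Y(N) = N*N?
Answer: 816762468/117829 ≈ 6931.8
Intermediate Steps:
Y(N) = N²
R = 1/7396 (R = 1/(86²) = 1/7396 ≈ 0.00013521)
p = 1/110433 ≈ 9.0553e-6
1/(R + p) = 1/(1/7396 + 1/110433) = 1/(117829/816762468) = 816762468/117829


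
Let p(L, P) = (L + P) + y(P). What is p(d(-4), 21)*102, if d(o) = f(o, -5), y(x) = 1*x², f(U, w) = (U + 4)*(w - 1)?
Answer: 47124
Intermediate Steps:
f(U, w) = (-1 + w)*(4 + U) (f(U, w) = (4 + U)*(-1 + w) = (-1 + w)*(4 + U))
y(x) = x²
d(o) = -24 - 6*o (d(o) = -4 - o + 4*(-5) + o*(-5) = -4 - o - 20 - 5*o = -24 - 6*o)
p(L, P) = L + P + P² (p(L, P) = (L + P) + P² = L + P + P²)
p(d(-4), 21)*102 = ((-24 - 6*(-4)) + 21 + 21²)*102 = ((-24 + 24) + 21 + 441)*102 = (0 + 21 + 441)*102 = 462*102 = 47124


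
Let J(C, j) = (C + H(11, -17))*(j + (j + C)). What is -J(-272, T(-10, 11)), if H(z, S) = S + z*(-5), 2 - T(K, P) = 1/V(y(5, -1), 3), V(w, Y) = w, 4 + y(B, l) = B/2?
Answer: -275200/3 ≈ -91733.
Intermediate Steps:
y(B, l) = -4 + B/2
T(K, P) = 8/3 (T(K, P) = 2 - 1/(-4 + (½)*5) = 2 - 1/(-4 + 5/2) = 2 - 1/(-3/2) = 2 - 1*(-⅔) = 2 + ⅔ = 8/3)
H(z, S) = S - 5*z
J(C, j) = (-72 + C)*(C + 2*j) (J(C, j) = (C + (-17 - 5*11))*(j + (j + C)) = (C + (-17 - 55))*(j + (C + j)) = (C - 72)*(C + 2*j) = (-72 + C)*(C + 2*j))
-J(-272, T(-10, 11)) = -((-272)² - 144*8/3 - 72*(-272) + 2*(-272)*(8/3)) = -(73984 - 384 + 19584 - 4352/3) = -1*275200/3 = -275200/3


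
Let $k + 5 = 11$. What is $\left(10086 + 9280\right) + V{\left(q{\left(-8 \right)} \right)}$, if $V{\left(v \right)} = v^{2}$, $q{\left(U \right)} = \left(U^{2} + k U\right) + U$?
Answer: $19430$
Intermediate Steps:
$k = 6$ ($k = -5 + 11 = 6$)
$q{\left(U \right)} = U^{2} + 7 U$ ($q{\left(U \right)} = \left(U^{2} + 6 U\right) + U = U^{2} + 7 U$)
$\left(10086 + 9280\right) + V{\left(q{\left(-8 \right)} \right)} = \left(10086 + 9280\right) + \left(- 8 \left(7 - 8\right)\right)^{2} = 19366 + \left(\left(-8\right) \left(-1\right)\right)^{2} = 19366 + 8^{2} = 19366 + 64 = 19430$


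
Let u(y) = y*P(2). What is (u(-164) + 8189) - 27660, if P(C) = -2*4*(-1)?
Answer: -20783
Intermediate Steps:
P(C) = 8 (P(C) = -8*(-1) = 8)
u(y) = 8*y (u(y) = y*8 = 8*y)
(u(-164) + 8189) - 27660 = (8*(-164) + 8189) - 27660 = (-1312 + 8189) - 27660 = 6877 - 27660 = -20783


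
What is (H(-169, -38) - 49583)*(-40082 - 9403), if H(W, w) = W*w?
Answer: 2135822085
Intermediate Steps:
(H(-169, -38) - 49583)*(-40082 - 9403) = (-169*(-38) - 49583)*(-40082 - 9403) = (6422 - 49583)*(-49485) = -43161*(-49485) = 2135822085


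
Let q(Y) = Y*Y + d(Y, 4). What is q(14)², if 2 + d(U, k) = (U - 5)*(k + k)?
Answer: 70756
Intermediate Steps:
d(U, k) = -2 + 2*k*(-5 + U) (d(U, k) = -2 + (U - 5)*(k + k) = -2 + (-5 + U)*(2*k) = -2 + 2*k*(-5 + U))
q(Y) = -42 + Y² + 8*Y (q(Y) = Y*Y + (-2 - 10*4 + 2*Y*4) = Y² + (-2 - 40 + 8*Y) = Y² + (-42 + 8*Y) = -42 + Y² + 8*Y)
q(14)² = (-42 + 14² + 8*14)² = (-42 + 196 + 112)² = 266² = 70756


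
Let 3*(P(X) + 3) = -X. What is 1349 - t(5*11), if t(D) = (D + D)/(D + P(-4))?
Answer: 21551/16 ≈ 1346.9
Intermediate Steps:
P(X) = -3 - X/3 (P(X) = -3 + (-X)/3 = -3 - X/3)
t(D) = 2*D/(-5/3 + D) (t(D) = (D + D)/(D + (-3 - ⅓*(-4))) = (2*D)/(D + (-3 + 4/3)) = (2*D)/(D - 5/3) = (2*D)/(-5/3 + D) = 2*D/(-5/3 + D))
1349 - t(5*11) = 1349 - 6*5*11/(-5 + 3*(5*11)) = 1349 - 6*55/(-5 + 3*55) = 1349 - 6*55/(-5 + 165) = 1349 - 6*55/160 = 1349 - 1*33/16 = 1349 - 33/16 = 21551/16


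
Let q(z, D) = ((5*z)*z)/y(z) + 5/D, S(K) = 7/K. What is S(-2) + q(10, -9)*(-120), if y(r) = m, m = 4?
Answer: -89621/6 ≈ -14937.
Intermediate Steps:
y(r) = 4
q(z, D) = 5/D + 5*z**2/4 (q(z, D) = ((5*z)*z)/4 + 5/D = (5*z**2)*(1/4) + 5/D = 5*z**2/4 + 5/D = 5/D + 5*z**2/4)
S(-2) + q(10, -9)*(-120) = 7/(-2) + (5/(-9) + (5/4)*10**2)*(-120) = 7*(-1/2) + (5*(-1/9) + (5/4)*100)*(-120) = -7/2 + (-5/9 + 125)*(-120) = -7/2 + (1120/9)*(-120) = -7/2 - 44800/3 = -89621/6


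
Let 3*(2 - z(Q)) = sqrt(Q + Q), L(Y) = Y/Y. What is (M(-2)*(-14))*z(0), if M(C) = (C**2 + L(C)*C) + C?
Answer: 0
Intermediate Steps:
L(Y) = 1
M(C) = C**2 + 2*C (M(C) = (C**2 + 1*C) + C = (C**2 + C) + C = (C + C**2) + C = C**2 + 2*C)
z(Q) = 2 - sqrt(2)*sqrt(Q)/3 (z(Q) = 2 - sqrt(Q + Q)/3 = 2 - sqrt(2)*sqrt(Q)/3)
(M(-2)*(-14))*z(0) = (-2*(2 - 2)*(-14))*(2 - sqrt(2)*sqrt(0)/3) = (-2*0*(-14))*(2 - 1/3*sqrt(2)*0) = (0*(-14))*(2 + 0) = 0*2 = 0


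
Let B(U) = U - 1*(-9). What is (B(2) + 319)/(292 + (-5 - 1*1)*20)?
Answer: 165/86 ≈ 1.9186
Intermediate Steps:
B(U) = 9 + U (B(U) = U + 9 = 9 + U)
(B(2) + 319)/(292 + (-5 - 1*1)*20) = ((9 + 2) + 319)/(292 + (-5 - 1*1)*20) = (11 + 319)/(292 + (-5 - 1)*20) = 330/(292 - 6*20) = 330/(292 - 120) = 330/172 = 330*(1/172) = 165/86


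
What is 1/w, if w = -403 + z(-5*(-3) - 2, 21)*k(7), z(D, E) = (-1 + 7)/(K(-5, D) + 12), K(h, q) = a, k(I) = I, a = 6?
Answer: -3/1202 ≈ -0.0024958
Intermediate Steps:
K(h, q) = 6
z(D, E) = ⅓ (z(D, E) = (-1 + 7)/(6 + 12) = 6/18 = 6*(1/18) = ⅓)
w = -1202/3 (w = -403 + (⅓)*7 = -403 + 7/3 = -1202/3 ≈ -400.67)
1/w = 1/(-1202/3) = -3/1202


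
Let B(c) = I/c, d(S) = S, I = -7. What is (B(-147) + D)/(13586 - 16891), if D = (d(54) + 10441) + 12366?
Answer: -480082/69405 ≈ -6.9171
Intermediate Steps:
D = 22861 (D = (54 + 10441) + 12366 = 10495 + 12366 = 22861)
B(c) = -7/c
(B(-147) + D)/(13586 - 16891) = (-7/(-147) + 22861)/(13586 - 16891) = (-7*(-1/147) + 22861)/(-3305) = (1/21 + 22861)*(-1/3305) = (480082/21)*(-1/3305) = -480082/69405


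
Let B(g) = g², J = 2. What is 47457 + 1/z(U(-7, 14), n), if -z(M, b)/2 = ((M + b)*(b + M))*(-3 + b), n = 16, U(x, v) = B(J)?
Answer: 493552799/10400 ≈ 47457.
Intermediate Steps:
U(x, v) = 4 (U(x, v) = 2² = 4)
z(M, b) = -2*(M + b)²*(-3 + b) (z(M, b) = -2*(M + b)*(b + M)*(-3 + b) = -2*(M + b)*(M + b)*(-3 + b) = -2*(M + b)²*(-3 + b))
47457 + 1/z(U(-7, 14), n) = 47457 + 1/(2*(4 + 16)²*(3 - 1*16)) = 47457 + 1/(2*20²*(3 - 16)) = 47457 + 1/(2*400*(-13)) = 47457 + 1/(-10400) = 47457 - 1/10400 = 493552799/10400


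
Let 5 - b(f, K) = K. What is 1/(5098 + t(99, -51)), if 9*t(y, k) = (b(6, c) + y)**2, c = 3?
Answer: 9/56083 ≈ 0.00016048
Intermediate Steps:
b(f, K) = 5 - K
t(y, k) = (2 + y)**2/9 (t(y, k) = ((5 - 1*3) + y)**2/9 = ((5 - 3) + y)**2/9 = (2 + y)**2/9)
1/(5098 + t(99, -51)) = 1/(5098 + (2 + 99)**2/9) = 1/(5098 + (1/9)*101**2) = 1/(5098 + (1/9)*10201) = 1/(5098 + 10201/9) = 1/(56083/9) = 9/56083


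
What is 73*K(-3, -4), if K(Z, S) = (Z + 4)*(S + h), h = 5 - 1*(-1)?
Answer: 146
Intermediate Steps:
h = 6 (h = 5 + 1 = 6)
K(Z, S) = (4 + Z)*(6 + S) (K(Z, S) = (Z + 4)*(S + 6) = (4 + Z)*(6 + S))
73*K(-3, -4) = 73*(24 + 4*(-4) + 6*(-3) - 4*(-3)) = 73*(24 - 16 - 18 + 12) = 73*2 = 146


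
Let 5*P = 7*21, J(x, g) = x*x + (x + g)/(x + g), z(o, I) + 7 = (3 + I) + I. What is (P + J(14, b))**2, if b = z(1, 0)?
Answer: 1281424/25 ≈ 51257.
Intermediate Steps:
z(o, I) = -4 + 2*I (z(o, I) = -7 + ((3 + I) + I) = -7 + (3 + 2*I) = -4 + 2*I)
b = -4 (b = -4 + 2*0 = -4 + 0 = -4)
J(x, g) = 1 + x**2 (J(x, g) = x**2 + (g + x)/(g + x) = x**2 + 1 = 1 + x**2)
P = 147/5 (P = (7*21)/5 = (1/5)*147 = 147/5 ≈ 29.400)
(P + J(14, b))**2 = (147/5 + (1 + 14**2))**2 = (147/5 + (1 + 196))**2 = (147/5 + 197)**2 = (1132/5)**2 = 1281424/25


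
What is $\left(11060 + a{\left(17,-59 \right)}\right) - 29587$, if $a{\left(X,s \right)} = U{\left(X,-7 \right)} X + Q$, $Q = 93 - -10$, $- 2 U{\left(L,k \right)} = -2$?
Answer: $-18407$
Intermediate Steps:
$U{\left(L,k \right)} = 1$ ($U{\left(L,k \right)} = \left(- \frac{1}{2}\right) \left(-2\right) = 1$)
$Q = 103$ ($Q = 93 + 10 = 103$)
$a{\left(X,s \right)} = 103 + X$ ($a{\left(X,s \right)} = 1 X + 103 = X + 103 = 103 + X$)
$\left(11060 + a{\left(17,-59 \right)}\right) - 29587 = \left(11060 + \left(103 + 17\right)\right) - 29587 = \left(11060 + 120\right) - 29587 = 11180 - 29587 = -18407$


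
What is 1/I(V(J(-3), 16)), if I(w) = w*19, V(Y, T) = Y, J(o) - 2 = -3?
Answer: -1/19 ≈ -0.052632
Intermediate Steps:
J(o) = -1 (J(o) = 2 - 3 = -1)
I(w) = 19*w
1/I(V(J(-3), 16)) = 1/(19*(-1)) = 1/(-19) = -1/19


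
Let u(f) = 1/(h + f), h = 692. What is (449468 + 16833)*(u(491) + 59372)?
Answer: 32751619242177/1183 ≈ 2.7685e+10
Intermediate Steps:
u(f) = 1/(692 + f)
(449468 + 16833)*(u(491) + 59372) = (449468 + 16833)*(1/(692 + 491) + 59372) = 466301*(1/1183 + 59372) = 466301*(70237077/1183) = 32751619242177/1183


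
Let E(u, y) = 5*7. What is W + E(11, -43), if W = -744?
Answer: -709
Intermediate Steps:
E(u, y) = 35
W + E(11, -43) = -744 + 35 = -709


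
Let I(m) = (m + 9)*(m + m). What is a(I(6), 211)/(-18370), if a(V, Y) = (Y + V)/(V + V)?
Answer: -391/6613200 ≈ -5.9124e-5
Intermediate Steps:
I(m) = 2*m*(9 + m) (I(m) = (9 + m)*(2*m) = 2*m*(9 + m))
a(V, Y) = (V + Y)/(2*V) (a(V, Y) = (V + Y)/((2*V)) = (V + Y)*(1/(2*V)) = (V + Y)/(2*V))
a(I(6), 211)/(-18370) = ((2*6*(9 + 6) + 211)/(2*((2*6*(9 + 6)))))/(-18370) = ((2*6*15 + 211)/(2*((2*6*15))))*(-1/18370) = ((½)*(180 + 211)/180)*(-1/18370) = ((½)*(1/180)*391)*(-1/18370) = (391/360)*(-1/18370) = -391/6613200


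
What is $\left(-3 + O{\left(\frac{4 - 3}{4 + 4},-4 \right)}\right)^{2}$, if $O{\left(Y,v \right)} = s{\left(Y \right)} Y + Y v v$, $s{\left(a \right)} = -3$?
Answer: $\frac{121}{64} \approx 1.8906$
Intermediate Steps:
$O{\left(Y,v \right)} = - 3 Y + Y v^{2}$ ($O{\left(Y,v \right)} = - 3 Y + Y v v = - 3 Y + Y v^{2}$)
$\left(-3 + O{\left(\frac{4 - 3}{4 + 4},-4 \right)}\right)^{2} = \left(-3 + \frac{4 - 3}{4 + 4} \left(-3 + \left(-4\right)^{2}\right)\right)^{2} = \left(-3 + 1 \cdot \frac{1}{8} \left(-3 + 16\right)\right)^{2} = \left(-3 + 1 \cdot \frac{1}{8} \cdot 13\right)^{2} = \left(-3 + \frac{1}{8} \cdot 13\right)^{2} = \left(-3 + \frac{13}{8}\right)^{2} = \left(- \frac{11}{8}\right)^{2} = \frac{121}{64}$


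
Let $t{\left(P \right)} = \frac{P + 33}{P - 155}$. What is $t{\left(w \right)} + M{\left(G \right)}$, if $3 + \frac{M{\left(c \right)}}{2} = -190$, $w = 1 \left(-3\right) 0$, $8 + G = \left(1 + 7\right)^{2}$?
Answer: $- \frac{59863}{155} \approx -386.21$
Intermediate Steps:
$G = 56$ ($G = -8 + \left(1 + 7\right)^{2} = -8 + 8^{2} = -8 + 64 = 56$)
$w = 0$ ($w = \left(-3\right) 0 = 0$)
$M{\left(c \right)} = -386$ ($M{\left(c \right)} = -6 + 2 \left(-190\right) = -6 - 380 = -386$)
$t{\left(P \right)} = \frac{33 + P}{-155 + P}$
$t{\left(w \right)} + M{\left(G \right)} = \frac{33 + 0}{-155 + 0} - 386 = \frac{1}{-155} \cdot 33 - 386 = \left(- \frac{1}{155}\right) 33 - 386 = - \frac{33}{155} - 386 = - \frac{59863}{155}$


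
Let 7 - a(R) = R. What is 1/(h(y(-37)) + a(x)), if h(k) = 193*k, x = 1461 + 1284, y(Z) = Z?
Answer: -1/9879 ≈ -0.00010122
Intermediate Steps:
x = 2745
a(R) = 7 - R
1/(h(y(-37)) + a(x)) = 1/(193*(-37) + (7 - 1*2745)) = 1/(-7141 + (7 - 2745)) = 1/(-7141 - 2738) = 1/(-9879) = -1/9879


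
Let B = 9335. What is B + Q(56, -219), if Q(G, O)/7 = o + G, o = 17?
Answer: 9846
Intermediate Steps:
Q(G, O) = 119 + 7*G (Q(G, O) = 7*(17 + G) = 119 + 7*G)
B + Q(56, -219) = 9335 + (119 + 7*56) = 9335 + (119 + 392) = 9335 + 511 = 9846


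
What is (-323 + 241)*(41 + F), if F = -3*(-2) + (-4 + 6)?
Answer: -4018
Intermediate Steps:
F = 8 (F = 6 + 2 = 8)
(-323 + 241)*(41 + F) = (-323 + 241)*(41 + 8) = -82*49 = -4018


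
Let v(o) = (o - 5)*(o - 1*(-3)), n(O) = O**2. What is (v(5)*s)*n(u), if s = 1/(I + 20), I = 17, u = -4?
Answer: 0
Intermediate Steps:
v(o) = (-5 + o)*(3 + o) (v(o) = (-5 + o)*(o + 3) = (-5 + o)*(3 + o))
s = 1/37 (s = 1/(17 + 20) = 1/37 ≈ 0.027027)
(v(5)*s)*n(u) = ((-15 + 5**2 - 2*5)*(1/37))*(-4)**2 = ((-15 + 25 - 10)*(1/37))*16 = (0*(1/37))*16 = 0*16 = 0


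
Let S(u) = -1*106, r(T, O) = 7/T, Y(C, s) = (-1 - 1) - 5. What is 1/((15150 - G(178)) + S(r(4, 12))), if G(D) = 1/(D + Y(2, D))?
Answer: 171/2572523 ≈ 6.6472e-5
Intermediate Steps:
Y(C, s) = -7 (Y(C, s) = -2 - 5 = -7)
G(D) = 1/(-7 + D) (G(D) = 1/(D - 7) = 1/(-7 + D))
S(u) = -106
1/((15150 - G(178)) + S(r(4, 12))) = 1/((15150 - 1/(-7 + 178)) - 106) = 1/((15150 - 1/171) - 106) = 1/(2590649/171 - 106) = 1/(2572523/171) = 171/2572523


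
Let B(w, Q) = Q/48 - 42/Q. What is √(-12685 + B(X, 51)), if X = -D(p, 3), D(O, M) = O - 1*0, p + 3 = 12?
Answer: I*√58654335/68 ≈ 112.63*I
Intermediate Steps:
p = 9 (p = -3 + 12 = 9)
D(O, M) = O (D(O, M) = O + 0 = O)
X = -9 (X = -1*9 = -9)
B(w, Q) = -42/Q + Q/48 (B(w, Q) = Q*(1/48) - 42/Q = Q/48 - 42/Q = -42/Q + Q/48)
√(-12685 + B(X, 51)) = √(-12685 + (-42/51 + (1/48)*51)) = √(-12685 + (-42*1/51 + 17/16)) = √(-12685 + (-14/17 + 17/16)) = √(-12685 + 65/272) = √(-3450255/272) = I*√58654335/68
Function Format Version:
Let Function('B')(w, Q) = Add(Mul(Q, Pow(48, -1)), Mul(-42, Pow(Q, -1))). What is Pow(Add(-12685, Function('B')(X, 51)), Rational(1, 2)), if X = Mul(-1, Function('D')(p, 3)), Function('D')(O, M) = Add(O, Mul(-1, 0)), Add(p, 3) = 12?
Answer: Mul(Rational(1, 68), I, Pow(58654335, Rational(1, 2))) ≈ Mul(112.63, I)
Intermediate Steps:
p = 9 (p = Add(-3, 12) = 9)
Function('D')(O, M) = O (Function('D')(O, M) = Add(O, 0) = O)
X = -9 (X = Mul(-1, 9) = -9)
Function('B')(w, Q) = Add(Mul(-42, Pow(Q, -1)), Mul(Rational(1, 48), Q)) (Function('B')(w, Q) = Add(Mul(Q, Rational(1, 48)), Mul(-42, Pow(Q, -1))) = Add(Mul(Rational(1, 48), Q), Mul(-42, Pow(Q, -1))) = Add(Mul(-42, Pow(Q, -1)), Mul(Rational(1, 48), Q)))
Pow(Add(-12685, Function('B')(X, 51)), Rational(1, 2)) = Pow(Add(-12685, Add(Mul(-42, Pow(51, -1)), Mul(Rational(1, 48), 51))), Rational(1, 2)) = Pow(Add(-12685, Add(Mul(-42, Rational(1, 51)), Rational(17, 16))), Rational(1, 2)) = Pow(Add(-12685, Add(Rational(-14, 17), Rational(17, 16))), Rational(1, 2)) = Pow(Add(-12685, Rational(65, 272)), Rational(1, 2)) = Pow(Rational(-3450255, 272), Rational(1, 2)) = Mul(Rational(1, 68), I, Pow(58654335, Rational(1, 2)))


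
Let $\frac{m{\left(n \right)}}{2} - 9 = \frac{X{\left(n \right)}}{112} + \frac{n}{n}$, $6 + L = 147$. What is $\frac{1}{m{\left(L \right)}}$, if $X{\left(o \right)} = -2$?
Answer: $\frac{28}{559} \approx 0.050089$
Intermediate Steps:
$L = 141$ ($L = -6 + 147 = 141$)
$m{\left(n \right)} = \frac{559}{28}$ ($m{\left(n \right)} = 18 + 2 \left(- \frac{2}{112} + \frac{n}{n}\right) = 18 + 2 \left(\left(-2\right) \frac{1}{112} + 1\right) = 18 + 2 \left(- \frac{1}{56} + 1\right) = 18 + 2 \cdot \frac{55}{56} = 18 + \frac{55}{28} = \frac{559}{28}$)
$\frac{1}{m{\left(L \right)}} = \frac{1}{\frac{559}{28}} = \frac{28}{559}$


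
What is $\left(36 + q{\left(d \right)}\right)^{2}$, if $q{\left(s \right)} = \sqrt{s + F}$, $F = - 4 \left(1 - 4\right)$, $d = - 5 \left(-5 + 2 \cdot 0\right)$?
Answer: $\left(36 + \sqrt{37}\right)^{2} \approx 1771.0$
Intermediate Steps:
$d = 25$ ($d = - 5 \left(-5 + 0\right) = \left(-5\right) \left(-5\right) = 25$)
$F = 12$ ($F = \left(-4\right) \left(-3\right) = 12$)
$q{\left(s \right)} = \sqrt{12 + s}$ ($q{\left(s \right)} = \sqrt{s + 12} = \sqrt{12 + s}$)
$\left(36 + q{\left(d \right)}\right)^{2} = \left(36 + \sqrt{12 + 25}\right)^{2} = \left(36 + \sqrt{37}\right)^{2}$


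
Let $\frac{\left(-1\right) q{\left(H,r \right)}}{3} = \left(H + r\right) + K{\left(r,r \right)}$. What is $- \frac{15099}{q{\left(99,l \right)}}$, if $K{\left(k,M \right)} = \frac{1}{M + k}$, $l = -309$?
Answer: $- \frac{3110394}{129781} \approx -23.966$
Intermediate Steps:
$q{\left(H,r \right)} = - 3 H - 3 r - \frac{3}{2 r}$ ($q{\left(H,r \right)} = - 3 \left(\left(H + r\right) + \frac{1}{r + r}\right) = - 3 \left(\left(H + r\right) + \frac{1}{2 r}\right) = - 3 \left(H + r + \frac{1}{2 r}\right) = - 3 H - 3 r - \frac{3}{2 r}$)
$- \frac{15099}{q{\left(99,l \right)}} = - \frac{15099}{\frac{3}{2} \frac{1}{-309} \left(-1 + 2 \left(-309\right) \left(\left(-1\right) 99 - -309\right)\right)} = - \frac{15099}{\frac{3}{2} \left(- \frac{1}{309}\right) \left(-1 + 2 \left(-309\right) \left(-99 + 309\right)\right)} = - \frac{15099}{\frac{3}{2} \left(- \frac{1}{309}\right) \left(-1 + 2 \left(-309\right) 210\right)} = - \frac{15099}{\frac{3}{2} \left(- \frac{1}{309}\right) \left(-1 - 129780\right)} = - \frac{15099}{\frac{3}{2} \left(- \frac{1}{309}\right) \left(-129781\right)} = - \frac{15099}{\frac{129781}{206}} = \left(-15099\right) \frac{206}{129781} = - \frac{3110394}{129781}$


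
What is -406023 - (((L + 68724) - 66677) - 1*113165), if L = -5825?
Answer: -289080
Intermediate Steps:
-406023 - (((L + 68724) - 66677) - 1*113165) = -406023 - (((-5825 + 68724) - 66677) - 1*113165) = -406023 - ((62899 - 66677) - 113165) = -406023 - (-3778 - 113165) = -406023 - 1*(-116943) = -406023 + 116943 = -289080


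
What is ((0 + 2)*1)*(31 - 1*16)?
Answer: 30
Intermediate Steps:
((0 + 2)*1)*(31 - 1*16) = (2*1)*(31 - 16) = 2*15 = 30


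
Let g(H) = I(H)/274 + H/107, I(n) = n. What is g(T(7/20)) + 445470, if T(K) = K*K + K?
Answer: 5224115856009/11727200 ≈ 4.4547e+5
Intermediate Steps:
T(K) = K + K² (T(K) = K² + K = K + K²)
g(H) = 381*H/29318 (g(H) = H/274 + H/107 = 381*H/29318)
g(T(7/20)) + 445470 = 381*((7/20)*(1 + 7/20))/29318 + 445470 = 381*((7*(1/20))*(1 + 7*(1/20)))/29318 + 445470 = 381*(7*(1 + 7/20)/20)/29318 + 445470 = 381*((7/20)*(27/20))/29318 + 445470 = (381/29318)*(189/400) + 445470 = 72009/11727200 + 445470 = 5224115856009/11727200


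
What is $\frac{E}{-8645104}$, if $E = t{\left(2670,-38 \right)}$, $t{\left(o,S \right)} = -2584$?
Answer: $\frac{323}{1080638} \approx 0.0002989$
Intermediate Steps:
$E = -2584$
$\frac{E}{-8645104} = - \frac{2584}{-8645104} = \left(-2584\right) \left(- \frac{1}{8645104}\right) = \frac{323}{1080638}$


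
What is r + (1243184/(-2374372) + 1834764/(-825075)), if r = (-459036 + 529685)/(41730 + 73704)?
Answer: -23007299341219/10774692378450 ≈ -2.1353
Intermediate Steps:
r = 1333/2178 (r = 70649/115434 = 70649*(1/115434) = 1333/2178 ≈ 0.61203)
r + (1243184/(-2374372) + 1834764/(-825075)) = 1333/2178 + (1243184/(-2374372) + 1834764/(-825075)) = 1333/2178 + (1243184*(-1/2374372) + 1834764*(-1/825075)) = 1333/2178 + (-310796/593593 - 611588/275025) = 1333/2178 - 448511025584/163252914825 = -23007299341219/10774692378450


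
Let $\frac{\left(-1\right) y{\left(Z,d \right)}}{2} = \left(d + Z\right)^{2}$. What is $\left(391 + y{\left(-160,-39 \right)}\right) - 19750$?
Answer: $-98561$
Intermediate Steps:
$y{\left(Z,d \right)} = - 2 \left(Z + d\right)^{2}$ ($y{\left(Z,d \right)} = - 2 \left(d + Z\right)^{2} = - 2 \left(Z + d\right)^{2}$)
$\left(391 + y{\left(-160,-39 \right)}\right) - 19750 = \left(391 - 2 \left(-160 - 39\right)^{2}\right) - 19750 = \left(391 - 2 \left(-199\right)^{2}\right) - 19750 = \left(391 - 79202\right) - 19750 = -78811 - 19750 = -98561$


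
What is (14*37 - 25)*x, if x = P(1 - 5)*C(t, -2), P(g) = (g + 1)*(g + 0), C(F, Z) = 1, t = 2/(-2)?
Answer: 5916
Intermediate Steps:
t = -1 (t = 2*(-½) = -1)
P(g) = g*(1 + g) (P(g) = (1 + g)*g = g*(1 + g))
x = 12 (x = ((1 - 5)*(1 + (1 - 5)))*1 = -4*(1 - 4)*1 = -4*(-3)*1 = 12*1 = 12)
(14*37 - 25)*x = (14*37 - 25)*12 = (518 - 25)*12 = 493*12 = 5916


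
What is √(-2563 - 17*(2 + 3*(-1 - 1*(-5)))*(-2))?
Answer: I*√2087 ≈ 45.684*I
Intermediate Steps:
√(-2563 - 17*(2 + 3*(-1 - 1*(-5)))*(-2)) = √(-2563 - 17*(2 + 3*(-1 + 5))*(-2)) = √(-2563 - 17*(2 + 3*4)*(-2)) = √(-2563 - 17*(2 + 12)*(-2)) = √(-2563 - 17*14*(-2)) = √(-2563 - 238*(-2)) = √(-2563 + 476) = √(-2087) = I*√2087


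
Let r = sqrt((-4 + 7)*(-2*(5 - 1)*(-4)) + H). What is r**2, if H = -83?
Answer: 13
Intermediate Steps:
r = sqrt(13) (r = sqrt((-4 + 7)*(-2*(5 - 1)*(-4)) - 83) = sqrt(3*(-2*4*(-4)) - 83) = sqrt(3*(-8*(-4)) - 83) = sqrt(3*32 - 83) = sqrt(96 - 83) = sqrt(13) ≈ 3.6056)
r**2 = (sqrt(13))**2 = 13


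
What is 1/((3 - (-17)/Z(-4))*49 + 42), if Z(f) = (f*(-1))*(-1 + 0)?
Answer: -4/77 ≈ -0.051948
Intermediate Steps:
Z(f) = f (Z(f) = -f*(-1) = f)
1/((3 - (-17)/Z(-4))*49 + 42) = 1/((3 - (-17)/(-4))*49 + 42) = 1/((3 - (-17)*(-1)/4)*49 + 42) = 1/((3 - 1*17/4)*49 + 42) = 1/((3 - 17/4)*49 + 42) = 1/(-5/4*49 + 42) = 1/(-245/4 + 42) = 1/(-77/4) = -4/77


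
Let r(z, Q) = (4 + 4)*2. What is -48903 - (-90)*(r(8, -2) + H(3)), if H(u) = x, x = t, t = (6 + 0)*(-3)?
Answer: -49083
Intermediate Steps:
t = -18 (t = 6*(-3) = -18)
x = -18
r(z, Q) = 16 (r(z, Q) = 8*2 = 16)
H(u) = -18
-48903 - (-90)*(r(8, -2) + H(3)) = -48903 - (-90)*(16 - 18) = -48903 - (-90)*(-2) = -48903 - 1*180 = -48903 - 180 = -49083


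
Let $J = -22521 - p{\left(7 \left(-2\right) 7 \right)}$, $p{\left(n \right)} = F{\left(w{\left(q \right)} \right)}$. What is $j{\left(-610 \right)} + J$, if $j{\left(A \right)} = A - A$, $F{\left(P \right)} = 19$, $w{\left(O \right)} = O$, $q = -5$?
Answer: $-22540$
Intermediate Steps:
$j{\left(A \right)} = 0$
$p{\left(n \right)} = 19$
$J = -22540$ ($J = -22521 - 19 = -22540$)
$j{\left(-610 \right)} + J = 0 - 22540 = -22540$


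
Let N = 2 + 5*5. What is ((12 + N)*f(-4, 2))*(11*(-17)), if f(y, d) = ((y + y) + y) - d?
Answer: 102102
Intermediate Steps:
N = 27 (N = 2 + 25 = 27)
f(y, d) = -d + 3*y (f(y, d) = (2*y + y) - d = 3*y - d = -d + 3*y)
((12 + N)*f(-4, 2))*(11*(-17)) = ((12 + 27)*(-1*2 + 3*(-4)))*(11*(-17)) = (39*(-2 - 12))*(-187) = (39*(-14))*(-187) = -546*(-187) = 102102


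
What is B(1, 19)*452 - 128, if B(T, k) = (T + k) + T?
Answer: 9364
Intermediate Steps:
B(T, k) = k + 2*T
B(1, 19)*452 - 128 = (19 + 2*1)*452 - 128 = (19 + 2)*452 - 128 = 21*452 - 128 = 9492 - 128 = 9364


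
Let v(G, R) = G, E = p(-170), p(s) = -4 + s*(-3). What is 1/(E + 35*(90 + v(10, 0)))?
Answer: 1/4006 ≈ 0.00024963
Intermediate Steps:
p(s) = -4 - 3*s
E = 506 (E = -4 - 3*(-170) = -4 + 510 = 506)
1/(E + 35*(90 + v(10, 0))) = 1/(506 + 35*(90 + 10)) = 1/(506 + 35*100) = 1/(506 + 3500) = 1/4006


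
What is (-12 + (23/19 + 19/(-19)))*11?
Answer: -2464/19 ≈ -129.68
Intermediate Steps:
(-12 + (23/19 + 19/(-19)))*11 = (-12 + (23*(1/19) + 19*(-1/19)))*11 = (-12 + (23/19 - 1))*11 = (-12 + 4/19)*11 = -224/19*11 = -2464/19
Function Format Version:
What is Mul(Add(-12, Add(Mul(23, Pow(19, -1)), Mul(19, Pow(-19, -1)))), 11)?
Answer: Rational(-2464, 19) ≈ -129.68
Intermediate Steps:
Mul(Add(-12, Add(Mul(23, Pow(19, -1)), Mul(19, Pow(-19, -1)))), 11) = Mul(Add(-12, Add(Mul(23, Rational(1, 19)), Mul(19, Rational(-1, 19)))), 11) = Mul(Add(-12, Add(Rational(23, 19), -1)), 11) = Mul(Add(-12, Rational(4, 19)), 11) = Mul(Rational(-224, 19), 11) = Rational(-2464, 19)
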